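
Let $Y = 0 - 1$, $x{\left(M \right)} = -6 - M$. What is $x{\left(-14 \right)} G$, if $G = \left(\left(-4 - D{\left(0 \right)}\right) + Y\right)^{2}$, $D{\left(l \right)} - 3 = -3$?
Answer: $200$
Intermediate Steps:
$D{\left(l \right)} = 0$ ($D{\left(l \right)} = 3 - 3 = 0$)
$Y = -1$ ($Y = 0 - 1 = -1$)
$G = 25$ ($G = \left(\left(-4 - 0\right) - 1\right)^{2} = \left(\left(-4 + 0\right) - 1\right)^{2} = \left(-4 - 1\right)^{2} = \left(-5\right)^{2} = 25$)
$x{\left(-14 \right)} G = \left(-6 - -14\right) 25 = \left(-6 + 14\right) 25 = 8 \cdot 25 = 200$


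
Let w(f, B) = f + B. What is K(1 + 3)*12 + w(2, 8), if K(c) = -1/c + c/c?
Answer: 19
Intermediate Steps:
K(c) = 1 - 1/c (K(c) = -1/c + 1 = 1 - 1/c)
w(f, B) = B + f
K(1 + 3)*12 + w(2, 8) = ((-1 + (1 + 3))/(1 + 3))*12 + (8 + 2) = ((-1 + 4)/4)*12 + 10 = ((1/4)*3)*12 + 10 = (3/4)*12 + 10 = 9 + 10 = 19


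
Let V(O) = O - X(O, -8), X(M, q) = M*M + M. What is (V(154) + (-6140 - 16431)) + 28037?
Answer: -18250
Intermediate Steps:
X(M, q) = M + M² (X(M, q) = M² + M = M + M²)
V(O) = O - O*(1 + O)
(V(154) + (-6140 - 16431)) + 28037 = (-1*154² + (-6140 - 16431)) + 28037 = (-1*23716 - 22571) + 28037 = (-23716 - 22571) + 28037 = -46287 + 28037 = -18250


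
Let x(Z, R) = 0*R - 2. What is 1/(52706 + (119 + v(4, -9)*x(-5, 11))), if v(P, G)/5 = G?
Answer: 1/52915 ≈ 1.8898e-5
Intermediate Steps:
v(P, G) = 5*G
x(Z, R) = -2 (x(Z, R) = 0 - 2 = -2)
1/(52706 + (119 + v(4, -9)*x(-5, 11))) = 1/(52706 + (119 + (5*(-9))*(-2))) = 1/(52706 + (119 - 45*(-2))) = 1/(52706 + (119 + 90)) = 1/(52706 + 209) = 1/52915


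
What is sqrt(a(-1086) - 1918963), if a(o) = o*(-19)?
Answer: I*sqrt(1898329) ≈ 1377.8*I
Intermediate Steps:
a(o) = -19*o
sqrt(a(-1086) - 1918963) = sqrt(-19*(-1086) - 1918963) = sqrt(20634 - 1918963) = sqrt(-1898329) = I*sqrt(1898329)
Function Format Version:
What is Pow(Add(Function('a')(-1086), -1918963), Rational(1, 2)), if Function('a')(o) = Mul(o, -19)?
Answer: Mul(I, Pow(1898329, Rational(1, 2))) ≈ Mul(1377.8, I)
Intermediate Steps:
Function('a')(o) = Mul(-19, o)
Pow(Add(Function('a')(-1086), -1918963), Rational(1, 2)) = Pow(Add(Mul(-19, -1086), -1918963), Rational(1, 2)) = Pow(Add(20634, -1918963), Rational(1, 2)) = Pow(-1898329, Rational(1, 2)) = Mul(I, Pow(1898329, Rational(1, 2)))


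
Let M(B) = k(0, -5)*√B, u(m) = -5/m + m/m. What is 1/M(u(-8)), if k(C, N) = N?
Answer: -2*√26/65 ≈ -0.15689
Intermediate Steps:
u(m) = 1 - 5/m (u(m) = -5/m + 1 = 1 - 5/m)
M(B) = -5*√B
1/M(u(-8)) = 1/(-5*√13*√(-1/(-8))) = 1/(-5*√26/4) = -2*√26/65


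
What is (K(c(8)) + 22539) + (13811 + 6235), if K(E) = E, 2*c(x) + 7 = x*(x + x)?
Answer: 85291/2 ≈ 42646.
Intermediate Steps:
c(x) = -7/2 + x**2 (c(x) = -7/2 + (x*(x + x))/2 = -7/2 + (x*(2*x))/2 = -7/2 + (2*x**2)/2 = -7/2 + x**2)
(K(c(8)) + 22539) + (13811 + 6235) = ((-7/2 + 8**2) + 22539) + (13811 + 6235) = ((-7/2 + 64) + 22539) + 20046 = (121/2 + 22539) + 20046 = 45199/2 + 20046 = 85291/2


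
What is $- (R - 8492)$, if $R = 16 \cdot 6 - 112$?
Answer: $8508$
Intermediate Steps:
$R = -16$ ($R = 96 - 112 = -16$)
$- (R - 8492) = - (-16 - 8492) = \left(-1\right) \left(-8508\right) = 8508$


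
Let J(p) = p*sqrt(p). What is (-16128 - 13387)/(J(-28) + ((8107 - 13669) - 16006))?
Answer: 9946555/7268759 - 206605*I*sqrt(7)/58150072 ≈ 1.3684 - 0.0094002*I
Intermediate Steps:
J(p) = p**(3/2)
(-16128 - 13387)/(J(-28) + ((8107 - 13669) - 16006)) = (-16128 - 13387)/((-28)**(3/2) + ((8107 - 13669) - 16006)) = -29515/(-56*I*sqrt(7) + (-5562 - 16006)) = -29515/(-56*I*sqrt(7) - 21568) = -29515/(-21568 - 56*I*sqrt(7))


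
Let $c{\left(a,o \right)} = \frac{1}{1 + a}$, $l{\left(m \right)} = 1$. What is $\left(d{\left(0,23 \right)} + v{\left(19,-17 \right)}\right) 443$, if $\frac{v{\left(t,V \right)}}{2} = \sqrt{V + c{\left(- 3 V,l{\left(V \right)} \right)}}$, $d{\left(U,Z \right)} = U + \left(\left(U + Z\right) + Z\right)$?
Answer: $20378 + \frac{443 i \sqrt{11479}}{13} \approx 20378.0 + 3651.0 i$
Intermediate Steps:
$d{\left(U,Z \right)} = 2 U + 2 Z$ ($d{\left(U,Z \right)} = U + \left(U + 2 Z\right) = 2 U + 2 Z$)
$v{\left(t,V \right)} = 2 \sqrt{V + \frac{1}{1 - 3 V}}$
$\left(d{\left(0,23 \right)} + v{\left(19,-17 \right)}\right) 443 = \left(\left(2 \cdot 0 + 2 \cdot 23\right) + 2 \sqrt{\frac{-1 - 17 \left(-1 + 3 \left(-17\right)\right)}{-1 + 3 \left(-17\right)}}\right) 443 = \left(\left(0 + 46\right) + 2 \sqrt{\frac{-1 - 17 \left(-1 - 51\right)}{-1 - 51}}\right) 443 = \left(46 + 2 \sqrt{\frac{-1 - -884}{-52}}\right) 443 = \left(46 + 2 \sqrt{- \frac{-1 + 884}{52}}\right) 443 = \left(46 + 2 \sqrt{\left(- \frac{1}{52}\right) 883}\right) 443 = \left(46 + 2 \sqrt{- \frac{883}{52}}\right) 443 = \left(46 + 2 \frac{i \sqrt{11479}}{26}\right) 443 = \left(46 + \frac{i \sqrt{11479}}{13}\right) 443 = 20378 + \frac{443 i \sqrt{11479}}{13}$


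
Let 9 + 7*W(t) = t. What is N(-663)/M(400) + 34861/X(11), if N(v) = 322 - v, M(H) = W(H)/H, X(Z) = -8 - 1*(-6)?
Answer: -8114651/782 ≈ -10377.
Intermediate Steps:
X(Z) = -2 (X(Z) = -8 + 6 = -2)
W(t) = -9/7 + t/7
M(H) = (-9/7 + H/7)/H
N(-663)/M(400) + 34861/X(11) = (322 - 1*(-663))/(((1/7)*(-9 + 400)/400)) + 34861/(-2) = (322 + 663)/(((1/7)*(1/400)*391)) + 34861*(-1/2) = 985/(391/2800) - 34861/2 = 985*(2800/391) - 34861/2 = 2758000/391 - 34861/2 = -8114651/782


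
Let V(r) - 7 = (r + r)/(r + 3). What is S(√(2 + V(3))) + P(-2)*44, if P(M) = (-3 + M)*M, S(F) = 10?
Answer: 450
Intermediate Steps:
V(r) = 7 + 2*r/(3 + r) (V(r) = 7 + (r + r)/(r + 3) = 7 + (2*r)/(3 + r) = 7 + 2*r/(3 + r))
P(M) = M*(-3 + M)
S(√(2 + V(3))) + P(-2)*44 = 10 - 2*(-3 - 2)*44 = 10 - 2*(-5)*44 = 10 + 10*44 = 10 + 440 = 450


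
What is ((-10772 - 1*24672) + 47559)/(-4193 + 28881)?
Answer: 12115/24688 ≈ 0.49072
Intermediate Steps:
((-10772 - 1*24672) + 47559)/(-4193 + 28881) = ((-10772 - 24672) + 47559)/24688 = (-35444 + 47559)*(1/24688) = 12115*(1/24688) = 12115/24688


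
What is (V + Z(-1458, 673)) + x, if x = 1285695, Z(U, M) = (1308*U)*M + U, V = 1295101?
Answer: -1280874734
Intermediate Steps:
Z(U, M) = U + 1308*M*U (Z(U, M) = 1308*M*U + U = U + 1308*M*U)
(V + Z(-1458, 673)) + x = (1295101 - 1458*(1 + 1308*673)) + 1285695 = (1295101 - 1458*(1 + 880284)) + 1285695 = (1295101 - 1458*880285) + 1285695 = (1295101 - 1283455530) + 1285695 = -1282160429 + 1285695 = -1280874734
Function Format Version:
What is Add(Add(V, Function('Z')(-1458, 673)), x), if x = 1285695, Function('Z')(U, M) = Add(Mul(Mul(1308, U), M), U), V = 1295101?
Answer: -1280874734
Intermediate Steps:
Function('Z')(U, M) = Add(U, Mul(1308, M, U)) (Function('Z')(U, M) = Add(Mul(1308, M, U), U) = Add(U, Mul(1308, M, U)))
Add(Add(V, Function('Z')(-1458, 673)), x) = Add(Add(1295101, Mul(-1458, Add(1, Mul(1308, 673)))), 1285695) = Add(Add(1295101, Mul(-1458, Add(1, 880284))), 1285695) = Add(Add(1295101, Mul(-1458, 880285)), 1285695) = Add(Add(1295101, -1283455530), 1285695) = Add(-1282160429, 1285695) = -1280874734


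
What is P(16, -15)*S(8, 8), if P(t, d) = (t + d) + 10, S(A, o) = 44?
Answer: 484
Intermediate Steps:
P(t, d) = 10 + d + t (P(t, d) = (d + t) + 10 = 10 + d + t)
P(16, -15)*S(8, 8) = (10 - 15 + 16)*44 = 11*44 = 484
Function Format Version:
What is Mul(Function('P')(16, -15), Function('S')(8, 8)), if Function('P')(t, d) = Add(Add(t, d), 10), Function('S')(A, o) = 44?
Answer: 484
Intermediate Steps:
Function('P')(t, d) = Add(10, d, t) (Function('P')(t, d) = Add(Add(d, t), 10) = Add(10, d, t))
Mul(Function('P')(16, -15), Function('S')(8, 8)) = Mul(Add(10, -15, 16), 44) = Mul(11, 44) = 484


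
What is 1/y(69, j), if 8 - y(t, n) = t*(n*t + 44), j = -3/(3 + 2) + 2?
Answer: -5/48467 ≈ -0.00010316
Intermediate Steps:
j = 7/5 (j = -3/5 + 2 = 7/5 ≈ 1.4000)
y(t, n) = 8 - t*(44 + n*t) (y(t, n) = 8 - t*(n*t + 44) = 8 - t*(44 + n*t))
1/y(69, j) = 1/(8 - 44*69 - 1*7/5*69**2) = 1/(8 - 3036 - 1*7/5*4761) = 1/(8 - 3036 - 33327/5) = 1/(-48467/5) = -5/48467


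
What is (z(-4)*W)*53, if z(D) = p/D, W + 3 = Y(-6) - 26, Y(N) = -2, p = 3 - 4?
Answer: -1643/4 ≈ -410.75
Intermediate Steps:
p = -1
W = -31 (W = -3 + (-2 - 26) = -3 - 28 = -31)
z(D) = -1/D
(z(-4)*W)*53 = (-1/(-4)*(-31))*53 = (-1*(-¼)*(-31))*53 = ((¼)*(-31))*53 = -31/4*53 = -1643/4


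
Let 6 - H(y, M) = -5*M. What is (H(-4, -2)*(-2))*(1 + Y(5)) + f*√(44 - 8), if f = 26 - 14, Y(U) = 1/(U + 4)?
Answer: 728/9 ≈ 80.889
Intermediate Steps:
Y(U) = 1/(4 + U)
H(y, M) = 6 + 5*M (H(y, M) = 6 - (-5)*M = 6 + 5*M)
f = 12
(H(-4, -2)*(-2))*(1 + Y(5)) + f*√(44 - 8) = ((6 + 5*(-2))*(-2))*(1 + 1/(4 + 5)) + 12*√(44 - 8) = ((6 - 10)*(-2))*(1 + 1/9) + 12*√36 = (-4*(-2))*(1 + ⅑) + 12*6 = 8*(10/9) + 72 = 80/9 + 72 = 728/9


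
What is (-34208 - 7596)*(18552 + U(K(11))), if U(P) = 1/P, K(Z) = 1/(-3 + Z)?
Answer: -775882240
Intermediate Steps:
(-34208 - 7596)*(18552 + U(K(11))) = (-34208 - 7596)*(18552 + 1/(1/(-3 + 11))) = -41804*(18552 + 1/(1/8)) = -41804*(18552 + 8) = -41804*18560 = -775882240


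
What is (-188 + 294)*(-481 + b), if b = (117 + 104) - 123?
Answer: -40598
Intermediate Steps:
b = 98 (b = 221 - 123 = 98)
(-188 + 294)*(-481 + b) = (-188 + 294)*(-481 + 98) = 106*(-383) = -40598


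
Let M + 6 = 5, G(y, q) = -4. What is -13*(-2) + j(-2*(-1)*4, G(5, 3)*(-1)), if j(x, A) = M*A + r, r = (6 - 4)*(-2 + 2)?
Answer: 22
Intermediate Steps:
M = -1 (M = -6 + 5 = -1)
r = 0 (r = 2*0 = 0)
j(x, A) = -A (j(x, A) = -A + 0 = -A)
-13*(-2) + j(-2*(-1)*4, G(5, 3)*(-1)) = -13*(-2) - (-4)*(-1) = 26 - 1*4 = 26 - 4 = 22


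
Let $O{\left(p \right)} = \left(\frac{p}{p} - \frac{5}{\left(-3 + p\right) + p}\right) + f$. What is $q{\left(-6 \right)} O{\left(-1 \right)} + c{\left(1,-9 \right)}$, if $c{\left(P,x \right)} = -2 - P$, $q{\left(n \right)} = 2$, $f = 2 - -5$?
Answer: $15$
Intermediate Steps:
$f = 7$ ($f = 2 + 5 = 7$)
$O{\left(p \right)} = 8 - \frac{5}{-3 + 2 p}$ ($O{\left(p \right)} = \left(\frac{p}{p} - \frac{5}{\left(-3 + p\right) + p}\right) + 7 = \left(1 - \frac{5}{-3 + 2 p}\right) + 7 = 8 - \frac{5}{-3 + 2 p}$)
$q{\left(-6 \right)} O{\left(-1 \right)} + c{\left(1,-9 \right)} = 2 \frac{-29 + 16 \left(-1\right)}{-3 + 2 \left(-1\right)} - 3 = 2 \frac{-29 - 16}{-3 - 2} - 3 = 2 \frac{1}{-5} \left(-45\right) - 3 = 2 \left(\left(- \frac{1}{5}\right) \left(-45\right)\right) - 3 = 2 \cdot 9 - 3 = 18 - 3 = 15$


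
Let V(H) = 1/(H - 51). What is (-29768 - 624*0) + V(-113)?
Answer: -4881953/164 ≈ -29768.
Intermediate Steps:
V(H) = 1/(-51 + H)
(-29768 - 624*0) + V(-113) = (-29768 - 624*0) + 1/(-51 - 113) = (-29768 + 0) + 1/(-164) = -29768 - 1/164 = -4881953/164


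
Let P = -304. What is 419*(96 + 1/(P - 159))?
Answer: 18623293/463 ≈ 40223.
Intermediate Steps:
419*(96 + 1/(P - 159)) = 419*(96 + 1/(-304 - 159)) = 419*(96 + 1/(-463)) = 419*(96 - 1/463) = 419*(44447/463) = 18623293/463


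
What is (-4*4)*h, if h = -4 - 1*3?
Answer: 112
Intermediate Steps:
h = -7 (h = -4 - 3 = -7)
(-4*4)*h = -4*4*(-7) = -16*(-7) = 112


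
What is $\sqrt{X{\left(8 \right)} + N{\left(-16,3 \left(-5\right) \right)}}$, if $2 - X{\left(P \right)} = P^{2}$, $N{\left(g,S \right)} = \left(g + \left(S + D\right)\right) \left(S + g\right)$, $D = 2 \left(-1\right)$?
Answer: $31$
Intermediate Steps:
$D = -2$
$N{\left(g,S \right)} = \left(S + g\right) \left(-2 + S + g\right)$ ($N{\left(g,S \right)} = \left(g + \left(S - 2\right)\right) \left(S + g\right) = \left(g + \left(-2 + S\right)\right) \left(S + g\right) = \left(-2 + S + g\right) \left(S + g\right) = \left(S + g\right) \left(-2 + S + g\right)$)
$X{\left(P \right)} = 2 - P^{2}$
$\sqrt{X{\left(8 \right)} + N{\left(-16,3 \left(-5\right) \right)}} = \sqrt{\left(2 - 8^{2}\right) + \left(\left(3 \left(-5\right)\right)^{2} + \left(-16\right)^{2} - 2 \cdot 3 \left(-5\right) - -32 + 2 \cdot 3 \left(-5\right) \left(-16\right)\right)} = \sqrt{\left(2 - 64\right) + \left(\left(-15\right)^{2} + 256 - -30 + 32 + 2 \left(-15\right) \left(-16\right)\right)} = \sqrt{\left(2 - 64\right) + \left(225 + 256 + 30 + 32 + 480\right)} = \sqrt{-62 + 1023} = \sqrt{961} = 31$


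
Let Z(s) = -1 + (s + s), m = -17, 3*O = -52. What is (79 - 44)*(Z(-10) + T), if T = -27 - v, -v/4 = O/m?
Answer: -78400/51 ≈ -1537.3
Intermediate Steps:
O = -52/3 (O = (1/3)*(-52) = -52/3 ≈ -17.333)
Z(s) = -1 + 2*s
v = -208/51 (v = -(-208)/(3*(-17)) = -(-208)*(-1)/(3*17) = -4*52/51 = -208/51 ≈ -4.0784)
T = -1169/51 (T = -27 - 1*(-208/51) = -27 + 208/51 = -1169/51 ≈ -22.922)
(79 - 44)*(Z(-10) + T) = (79 - 44)*((-1 + 2*(-10)) - 1169/51) = 35*((-1 - 20) - 1169/51) = 35*(-21 - 1169/51) = 35*(-2240/51) = -78400/51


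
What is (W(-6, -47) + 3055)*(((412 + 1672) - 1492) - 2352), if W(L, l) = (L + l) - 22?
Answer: -5244800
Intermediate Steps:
W(L, l) = -22 + L + l
(W(-6, -47) + 3055)*(((412 + 1672) - 1492) - 2352) = ((-22 - 6 - 47) + 3055)*(((412 + 1672) - 1492) - 2352) = (-75 + 3055)*((2084 - 1492) - 2352) = 2980*(592 - 2352) = 2980*(-1760) = -5244800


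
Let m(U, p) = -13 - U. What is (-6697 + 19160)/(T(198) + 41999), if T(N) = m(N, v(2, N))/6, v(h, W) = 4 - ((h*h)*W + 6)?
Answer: 74778/251783 ≈ 0.29699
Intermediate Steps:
v(h, W) = -2 - W*h**2 (v(h, W) = 4 - (h**2*W + 6) = 4 - (W*h**2 + 6) = 4 - (6 + W*h**2) = 4 + (-6 - W*h**2) = -2 - W*h**2)
T(N) = -13/6 - N/6 (T(N) = (-13 - N)/6 = (-13 - N)*(1/6) = -13/6 - N/6)
(-6697 + 19160)/(T(198) + 41999) = (-6697 + 19160)/((-13/6 - 1/6*198) + 41999) = 12463/((-13/6 - 33) + 41999) = 12463/(-211/6 + 41999) = 12463/(251783/6) = 12463*(6/251783) = 74778/251783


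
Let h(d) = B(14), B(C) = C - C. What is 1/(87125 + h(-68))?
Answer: 1/87125 ≈ 1.1478e-5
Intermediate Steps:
B(C) = 0
h(d) = 0
1/(87125 + h(-68)) = 1/(87125 + 0) = 1/87125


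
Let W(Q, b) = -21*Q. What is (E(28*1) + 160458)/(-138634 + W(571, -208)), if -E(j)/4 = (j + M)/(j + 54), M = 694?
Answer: -6577334/6175625 ≈ -1.0650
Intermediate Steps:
E(j) = -4*(694 + j)/(54 + j) (E(j) = -4*(j + 694)/(j + 54) = -4*(694 + j)/(54 + j))
(E(28*1) + 160458)/(-138634 + W(571, -208)) = (4*(-694 - 28)/(54 + 28*1) + 160458)/(-138634 - 21*571) = (4*(-694 - 1*28)/(54 + 28) + 160458)/(-138634 - 11991) = (4*(-694 - 28)/82 + 160458)/(-150625) = (4*(1/82)*(-722) + 160458)*(-1/150625) = (-1444/41 + 160458)*(-1/150625) = (6577334/41)*(-1/150625) = -6577334/6175625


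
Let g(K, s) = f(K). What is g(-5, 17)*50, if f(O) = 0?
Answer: 0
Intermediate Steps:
g(K, s) = 0
g(-5, 17)*50 = 0*50 = 0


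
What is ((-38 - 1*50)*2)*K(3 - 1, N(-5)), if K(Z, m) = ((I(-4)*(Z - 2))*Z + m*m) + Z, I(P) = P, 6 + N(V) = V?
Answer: -21648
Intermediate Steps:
N(V) = -6 + V
K(Z, m) = Z + m**2 + Z*(8 - 4*Z) (K(Z, m) = ((-4*(Z - 2))*Z + m*m) + Z = ((-4*(-2 + Z))*Z + m**2) + Z = ((8 - 4*Z)*Z + m**2) + Z = (Z*(8 - 4*Z) + m**2) + Z = (m**2 + Z*(8 - 4*Z)) + Z = Z + m**2 + Z*(8 - 4*Z))
((-38 - 1*50)*2)*K(3 - 1, N(-5)) = ((-38 - 1*50)*2)*((-6 - 5)**2 - 4*(3 - 1)**2 + 9*(3 - 1)) = ((-38 - 50)*2)*((-11)**2 - 4*2**2 + 9*2) = (-88*2)*(121 - 4*4 + 18) = -176*(121 - 16 + 18) = -176*123 = -21648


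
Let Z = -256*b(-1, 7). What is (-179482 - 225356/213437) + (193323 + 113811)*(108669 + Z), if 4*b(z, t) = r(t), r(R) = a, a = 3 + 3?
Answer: 7098450545413040/213437 ≈ 3.3258e+10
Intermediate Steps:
a = 6
r(R) = 6
b(z, t) = 3/2 (b(z, t) = (¼)*6 = 3/2)
Z = -384 (Z = -256*3/2 = -384)
(-179482 - 225356/213437) + (193323 + 113811)*(108669 + Z) = (-179482 - 225356/213437) + (193323 + 113811)*(108669 - 384) = (-179482 - 225356*1/213437) + 307134*108285 = (-179482 - 225356/213437) + 33258005190 = -38308324990/213437 + 33258005190 = 7098450545413040/213437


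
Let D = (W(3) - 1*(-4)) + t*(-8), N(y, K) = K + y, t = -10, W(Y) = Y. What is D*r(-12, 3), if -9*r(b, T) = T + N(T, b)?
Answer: 58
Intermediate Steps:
D = 87 (D = (3 - 1*(-4)) - 10*(-8) = (3 + 4) + 80 = 7 + 80 = 87)
r(b, T) = -2*T/9 - b/9 (r(b, T) = -(T + (b + T))/9 = -(T + (T + b))/9 = -(b + 2*T)/9 = -2*T/9 - b/9)
D*r(-12, 3) = 87*(-2/9*3 - 1/9*(-12)) = 87*(-2/3 + 4/3) = 87*(2/3) = 58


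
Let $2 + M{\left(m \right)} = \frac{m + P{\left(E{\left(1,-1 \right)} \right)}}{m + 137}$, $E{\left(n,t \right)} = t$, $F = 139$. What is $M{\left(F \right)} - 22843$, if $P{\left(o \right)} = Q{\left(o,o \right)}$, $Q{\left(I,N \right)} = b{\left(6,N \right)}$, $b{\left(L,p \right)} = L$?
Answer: $- \frac{6305075}{276} \approx -22844.0$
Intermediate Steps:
$Q{\left(I,N \right)} = 6$
$P{\left(o \right)} = 6$
$M{\left(m \right)} = -2 + \frac{6 + m}{137 + m}$ ($M{\left(m \right)} = -2 + \frac{m + 6}{m + 137} = -2 + \frac{6 + m}{137 + m}$)
$M{\left(F \right)} - 22843 = \frac{-268 - 139}{137 + 139} - 22843 = \frac{-268 - 139}{276} - 22843 = \frac{1}{276} \left(-407\right) - 22843 = - \frac{407}{276} - 22843 = - \frac{6305075}{276}$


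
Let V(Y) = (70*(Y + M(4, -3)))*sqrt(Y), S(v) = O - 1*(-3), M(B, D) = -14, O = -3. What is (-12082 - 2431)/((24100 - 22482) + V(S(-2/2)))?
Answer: -14513/1618 ≈ -8.9697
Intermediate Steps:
S(v) = 0 (S(v) = -3 - 1*(-3) = -3 + 3 = 0)
V(Y) = sqrt(Y)*(-980 + 70*Y) (V(Y) = (70*(Y - 14))*sqrt(Y) = (70*(-14 + Y))*sqrt(Y) = (-980 + 70*Y)*sqrt(Y) = sqrt(Y)*(-980 + 70*Y))
(-12082 - 2431)/((24100 - 22482) + V(S(-2/2))) = (-12082 - 2431)/((24100 - 22482) + 70*sqrt(0)*(-14 + 0)) = -14513/(1618 + 70*0*(-14)) = -14513/(1618 + 0) = -14513/1618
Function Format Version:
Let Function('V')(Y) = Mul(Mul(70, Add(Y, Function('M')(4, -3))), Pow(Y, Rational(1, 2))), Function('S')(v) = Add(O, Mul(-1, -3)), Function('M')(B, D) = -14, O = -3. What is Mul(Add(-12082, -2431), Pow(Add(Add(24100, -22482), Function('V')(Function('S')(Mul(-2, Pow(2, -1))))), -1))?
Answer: Rational(-14513, 1618) ≈ -8.9697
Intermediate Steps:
Function('S')(v) = 0 (Function('S')(v) = Add(-3, Mul(-1, -3)) = Add(-3, 3) = 0)
Function('V')(Y) = Mul(Pow(Y, Rational(1, 2)), Add(-980, Mul(70, Y))) (Function('V')(Y) = Mul(Mul(70, Add(Y, -14)), Pow(Y, Rational(1, 2))) = Mul(Mul(70, Add(-14, Y)), Pow(Y, Rational(1, 2))) = Mul(Add(-980, Mul(70, Y)), Pow(Y, Rational(1, 2))) = Mul(Pow(Y, Rational(1, 2)), Add(-980, Mul(70, Y))))
Mul(Add(-12082, -2431), Pow(Add(Add(24100, -22482), Function('V')(Function('S')(Mul(-2, Pow(2, -1))))), -1)) = Mul(Add(-12082, -2431), Pow(Add(Add(24100, -22482), Mul(70, Pow(0, Rational(1, 2)), Add(-14, 0))), -1)) = Mul(-14513, Pow(Add(1618, Mul(70, 0, -14)), -1)) = Mul(-14513, Pow(Add(1618, 0), -1)) = Mul(-14513, Pow(1618, -1)) = Mul(-14513, Rational(1, 1618)) = Rational(-14513, 1618)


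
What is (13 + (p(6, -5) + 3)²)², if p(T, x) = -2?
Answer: 196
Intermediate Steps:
(13 + (p(6, -5) + 3)²)² = (13 + (-2 + 3)²)² = (13 + 1²)² = (13 + 1)² = 14² = 196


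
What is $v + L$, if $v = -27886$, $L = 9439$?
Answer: $-18447$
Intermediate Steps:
$v + L = -27886 + 9439 = -18447$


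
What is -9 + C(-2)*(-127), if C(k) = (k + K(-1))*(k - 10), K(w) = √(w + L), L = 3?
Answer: -3057 + 1524*√2 ≈ -901.74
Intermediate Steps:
K(w) = √(3 + w) (K(w) = √(w + 3) = √(3 + w))
C(k) = (-10 + k)*(k + √2) (C(k) = (k + √(3 - 1))*(k - 10) = (k + √2)*(-10 + k) = (-10 + k)*(k + √2))
-9 + C(-2)*(-127) = -9 + ((-2)² - 10*(-2) - 10*√2 - 2*√2)*(-127) = -9 + (4 + 20 - 10*√2 - 2*√2)*(-127) = -9 + (24 - 12*√2)*(-127) = -9 + (-3048 + 1524*√2) = -3057 + 1524*√2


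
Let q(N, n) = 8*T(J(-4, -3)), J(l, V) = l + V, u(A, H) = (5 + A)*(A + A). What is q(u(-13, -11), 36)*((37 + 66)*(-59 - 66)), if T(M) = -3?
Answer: 309000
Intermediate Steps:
u(A, H) = 2*A*(5 + A) (u(A, H) = (5 + A)*(2*A) = 2*A*(5 + A))
J(l, V) = V + l
q(N, n) = -24 (q(N, n) = 8*(-3) = -24)
q(u(-13, -11), 36)*((37 + 66)*(-59 - 66)) = -24*(37 + 66)*(-59 - 66) = -2472*(-125) = -24*(-12875) = 309000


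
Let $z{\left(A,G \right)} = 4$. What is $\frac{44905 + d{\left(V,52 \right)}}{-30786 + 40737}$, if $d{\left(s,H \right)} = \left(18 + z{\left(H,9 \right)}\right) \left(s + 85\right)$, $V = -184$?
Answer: $\frac{42727}{9951} \approx 4.2937$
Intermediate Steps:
$d{\left(s,H \right)} = 1870 + 22 s$ ($d{\left(s,H \right)} = \left(18 + 4\right) \left(s + 85\right) = 22 \left(85 + s\right) = 1870 + 22 s$)
$\frac{44905 + d{\left(V,52 \right)}}{-30786 + 40737} = \frac{44905 + \left(1870 + 22 \left(-184\right)\right)}{-30786 + 40737} = \frac{44905 + \left(1870 - 4048\right)}{9951} = \left(44905 - 2178\right) \frac{1}{9951} = 42727 \cdot \frac{1}{9951} = \frac{42727}{9951}$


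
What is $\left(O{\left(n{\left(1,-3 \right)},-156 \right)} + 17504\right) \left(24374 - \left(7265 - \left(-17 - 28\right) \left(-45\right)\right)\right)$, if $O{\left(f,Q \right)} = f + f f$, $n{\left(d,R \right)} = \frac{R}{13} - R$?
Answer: $\frac{56635491960}{169} \approx 3.3512 \cdot 10^{8}$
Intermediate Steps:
$n{\left(d,R \right)} = - \frac{12 R}{13}$ ($n{\left(d,R \right)} = R \frac{1}{13} - R = \frac{R}{13} - R = - \frac{12 R}{13}$)
$O{\left(f,Q \right)} = f + f^{2}$
$\left(O{\left(n{\left(1,-3 \right)},-156 \right)} + 17504\right) \left(24374 - \left(7265 - \left(-17 - 28\right) \left(-45\right)\right)\right) = \left(\left(- \frac{12}{13}\right) \left(-3\right) \left(1 - - \frac{36}{13}\right) + 17504\right) \left(24374 - \left(7265 - \left(-17 - 28\right) \left(-45\right)\right)\right) = \left(\frac{36 \left(1 + \frac{36}{13}\right)}{13} + 17504\right) \left(24374 - 5240\right) = \left(\frac{36}{13} \cdot \frac{49}{13} + 17504\right) \left(24374 + \left(2025 - 7265\right)\right) = \left(\frac{1764}{169} + 17504\right) \left(24374 - 5240\right) = \frac{2959940}{169} \cdot 19134 = \frac{56635491960}{169}$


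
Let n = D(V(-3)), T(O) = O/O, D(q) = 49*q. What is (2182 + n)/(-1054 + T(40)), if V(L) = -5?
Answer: -149/81 ≈ -1.8395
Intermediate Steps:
T(O) = 1
n = -245 (n = 49*(-5) = -245)
(2182 + n)/(-1054 + T(40)) = (2182 - 245)/(-1054 + 1) = 1937/(-1053) = 1937*(-1/1053) = -149/81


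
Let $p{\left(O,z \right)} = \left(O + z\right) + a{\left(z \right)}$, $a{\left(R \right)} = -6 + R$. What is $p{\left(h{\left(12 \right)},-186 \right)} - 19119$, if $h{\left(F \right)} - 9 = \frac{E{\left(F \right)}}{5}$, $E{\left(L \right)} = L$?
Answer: $- \frac{97428}{5} \approx -19486.0$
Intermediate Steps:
$h{\left(F \right)} = 9 + \frac{F}{5}$
$p{\left(O,z \right)} = -6 + O + 2 z$ ($p{\left(O,z \right)} = \left(O + z\right) + \left(-6 + z\right) = -6 + O + 2 z$)
$p{\left(h{\left(12 \right)},-186 \right)} - 19119 = \left(-6 + \left(9 + \frac{1}{5} \cdot 12\right) + 2 \left(-186\right)\right) - 19119 = \left(-6 + \left(9 + \frac{12}{5}\right) - 372\right) - 19119 = \left(-6 + \frac{57}{5} - 372\right) - 19119 = - \frac{1833}{5} - 19119 = - \frac{97428}{5}$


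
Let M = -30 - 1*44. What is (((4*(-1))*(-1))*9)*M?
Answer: -2664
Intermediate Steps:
M = -74 (M = -30 - 44 = -74)
(((4*(-1))*(-1))*9)*M = (((4*(-1))*(-1))*9)*(-74) = (-4*(-1)*9)*(-74) = (4*9)*(-74) = 36*(-74) = -2664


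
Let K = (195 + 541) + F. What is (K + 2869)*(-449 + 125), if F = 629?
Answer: -1371816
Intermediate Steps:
K = 1365 (K = (195 + 541) + 629 = 736 + 629 = 1365)
(K + 2869)*(-449 + 125) = (1365 + 2869)*(-449 + 125) = 4234*(-324) = -1371816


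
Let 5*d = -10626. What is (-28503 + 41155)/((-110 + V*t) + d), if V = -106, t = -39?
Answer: 31630/4747 ≈ 6.6632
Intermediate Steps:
d = -10626/5 (d = (⅕)*(-10626) = -10626/5 ≈ -2125.2)
(-28503 + 41155)/((-110 + V*t) + d) = (-28503 + 41155)/((-110 - 106*(-39)) - 10626/5) = 12652/((-110 + 4134) - 10626/5) = 12652/(4024 - 10626/5) = 12652/(9494/5) = 12652*(5/9494) = 31630/4747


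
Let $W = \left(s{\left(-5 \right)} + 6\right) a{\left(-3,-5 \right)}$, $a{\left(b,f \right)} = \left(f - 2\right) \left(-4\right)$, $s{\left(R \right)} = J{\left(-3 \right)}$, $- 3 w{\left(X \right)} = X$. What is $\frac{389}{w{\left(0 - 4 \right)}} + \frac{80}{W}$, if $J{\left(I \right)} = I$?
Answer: $\frac{24587}{84} \approx 292.7$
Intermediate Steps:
$w{\left(X \right)} = - \frac{X}{3}$
$s{\left(R \right)} = -3$
$a{\left(b,f \right)} = 8 - 4 f$ ($a{\left(b,f \right)} = \left(-2 + f\right) \left(-4\right) = 8 - 4 f$)
$W = 84$ ($W = \left(-3 + 6\right) \left(8 - -20\right) = 3 \left(8 + 20\right) = 3 \cdot 28 = 84$)
$\frac{389}{w{\left(0 - 4 \right)}} + \frac{80}{W} = \frac{389}{\left(- \frac{1}{3}\right) \left(0 - 4\right)} + \frac{80}{84} = \frac{389}{\left(- \frac{1}{3}\right) \left(0 - 4\right)} + 80 \cdot \frac{1}{84} = \frac{389}{\left(- \frac{1}{3}\right) \left(-4\right)} + \frac{20}{21} = \frac{389}{\frac{4}{3}} + \frac{20}{21} = 389 \cdot \frac{3}{4} + \frac{20}{21} = \frac{1167}{4} + \frac{20}{21} = \frac{24587}{84}$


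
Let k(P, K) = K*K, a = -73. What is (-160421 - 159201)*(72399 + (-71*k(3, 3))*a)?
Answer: -38049720612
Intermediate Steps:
k(P, K) = K²
(-160421 - 159201)*(72399 + (-71*k(3, 3))*a) = (-160421 - 159201)*(72399 - 71*3²*(-73)) = -319622*(72399 - 71*9*(-73)) = -319622*(72399 - 639*(-73)) = -319622*(72399 + 46647) = -319622*119046 = -38049720612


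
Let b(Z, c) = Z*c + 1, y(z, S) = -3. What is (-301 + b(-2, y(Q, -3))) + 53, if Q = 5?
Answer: -241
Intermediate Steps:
b(Z, c) = 1 + Z*c
(-301 + b(-2, y(Q, -3))) + 53 = (-301 + (1 - 2*(-3))) + 53 = (-301 + (1 + 6)) + 53 = (-301 + 7) + 53 = -294 + 53 = -241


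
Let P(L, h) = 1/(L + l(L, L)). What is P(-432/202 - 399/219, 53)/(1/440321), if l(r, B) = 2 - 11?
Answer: -3246486733/95558 ≈ -33974.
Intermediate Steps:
l(r, B) = -9
P(L, h) = 1/(-9 + L) (P(L, h) = 1/(L - 9) = 1/(-9 + L))
P(-432/202 - 399/219, 53)/(1/440321) = 1/((-9 + (-432/202 - 399/219))*(1/440321)) = 1/((-9 + (-432*1/202 - 399*1/219))*(1/440321)) = 440321/(-9 + (-216/101 - 133/73)) = 440321/(-9 - 29201/7373) = 440321/(-95558/7373) = -7373/95558*440321 = -3246486733/95558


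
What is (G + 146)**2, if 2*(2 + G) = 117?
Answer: 164025/4 ≈ 41006.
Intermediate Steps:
G = 113/2 (G = -2 + (1/2)*117 = -2 + 117/2 = 113/2 ≈ 56.500)
(G + 146)**2 = (113/2 + 146)**2 = (405/2)**2 = 164025/4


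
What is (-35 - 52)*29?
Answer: -2523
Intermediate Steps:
(-35 - 52)*29 = -87*29 = -2523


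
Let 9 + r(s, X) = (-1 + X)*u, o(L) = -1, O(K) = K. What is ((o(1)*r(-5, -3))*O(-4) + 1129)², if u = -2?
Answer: 1265625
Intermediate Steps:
r(s, X) = -7 - 2*X (r(s, X) = -9 + (-1 + X)*(-2) = -9 + (2 - 2*X) = -7 - 2*X)
((o(1)*r(-5, -3))*O(-4) + 1129)² = (-(-7 - 2*(-3))*(-4) + 1129)² = (-(-7 + 6)*(-4) + 1129)² = (-1*(-1)*(-4) + 1129)² = (1*(-4) + 1129)² = (-4 + 1129)² = 1125² = 1265625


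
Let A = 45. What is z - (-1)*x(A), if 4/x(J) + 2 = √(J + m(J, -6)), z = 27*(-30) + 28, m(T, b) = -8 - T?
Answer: -2348/3 - 2*I*√2/3 ≈ -782.67 - 0.94281*I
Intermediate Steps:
z = -782 (z = -810 + 28 = -782)
x(J) = 4/(-2 + 2*I*√2) (x(J) = 4/(-2 + √(J + (-8 - J))) = 4/(-2 + √(-8)) = 4/(-2 + 2*I*√2))
z - (-1)*x(A) = -782 - (-1)*(-⅔ - 2*I*√2/3) = -782 - (⅔ + 2*I*√2/3) = -782 + (-⅔ - 2*I*√2/3) = -2348/3 - 2*I*√2/3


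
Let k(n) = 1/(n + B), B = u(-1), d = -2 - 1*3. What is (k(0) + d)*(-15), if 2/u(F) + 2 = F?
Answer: 195/2 ≈ 97.500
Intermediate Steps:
u(F) = 2/(-2 + F)
d = -5 (d = -2 - 3 = -5)
B = -⅔ (B = 2/(-2 - 1) = 2/(-3) = 2*(-⅓) = -⅔ ≈ -0.66667)
k(n) = 1/(-⅔ + n) (k(n) = 1/(n - ⅔) = 1/(-⅔ + n))
(k(0) + d)*(-15) = (3/(-2 + 3*0) - 5)*(-15) = (3/(-2 + 0) - 5)*(-15) = (3/(-2) - 5)*(-15) = (3*(-½) - 5)*(-15) = (-3/2 - 5)*(-15) = -13/2*(-15) = 195/2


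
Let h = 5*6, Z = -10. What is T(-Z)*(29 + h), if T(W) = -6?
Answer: -354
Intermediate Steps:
h = 30
T(-Z)*(29 + h) = -6*(29 + 30) = -6*59 = -354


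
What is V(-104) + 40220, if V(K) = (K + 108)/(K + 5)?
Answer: 3981776/99 ≈ 40220.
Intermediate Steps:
V(K) = (108 + K)/(5 + K)
V(-104) + 40220 = (108 - 104)/(5 - 104) + 40220 = 4/(-99) + 40220 = -1/99*4 + 40220 = -4/99 + 40220 = 3981776/99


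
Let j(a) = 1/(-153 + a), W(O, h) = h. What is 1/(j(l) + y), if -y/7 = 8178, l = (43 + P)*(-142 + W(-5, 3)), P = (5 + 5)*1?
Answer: -7520/430489921 ≈ -1.7468e-5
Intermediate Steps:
P = 10 (P = 10*1 = 10)
l = -7367 (l = (43 + 10)*(-142 + 3) = 53*(-139) = -7367)
y = -57246 (y = -7*8178 = -57246)
1/(j(l) + y) = 1/(1/(-153 - 7367) - 57246) = 1/(1/(-7520) - 57246) = 1/(-1/7520 - 57246) = 1/(-430489921/7520) = -7520/430489921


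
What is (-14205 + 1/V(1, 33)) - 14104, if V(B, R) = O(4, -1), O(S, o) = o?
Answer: -28310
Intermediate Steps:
V(B, R) = -1
(-14205 + 1/V(1, 33)) - 14104 = (-14205 + 1/(-1)) - 14104 = (-14205 - 1) - 14104 = -14206 - 14104 = -28310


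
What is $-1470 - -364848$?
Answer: $363378$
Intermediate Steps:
$-1470 - -364848 = -1470 + 364848 = 363378$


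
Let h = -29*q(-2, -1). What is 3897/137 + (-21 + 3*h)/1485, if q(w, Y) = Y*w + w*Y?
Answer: 637388/22605 ≈ 28.197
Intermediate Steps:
q(w, Y) = 2*Y*w (q(w, Y) = Y*w + Y*w = 2*Y*w)
h = -116 (h = -29*2*(-1)*(-2) = -29/(1/4) = -29/1/4 = -29*4 = -116)
3897/137 + (-21 + 3*h)/1485 = 3897/137 + (-21 + 3*(-116))/1485 = 3897*(1/137) + (-21 - 348)*(1/1485) = 3897/137 - 369*1/1485 = 3897/137 - 41/165 = 637388/22605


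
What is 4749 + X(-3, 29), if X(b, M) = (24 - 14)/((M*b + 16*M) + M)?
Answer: 964052/203 ≈ 4749.0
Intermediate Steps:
X(b, M) = 10/(17*M + M*b) (X(b, M) = 10/((16*M + M*b) + M) = 10/(17*M + M*b))
4749 + X(-3, 29) = 4749 + 10/(29*(17 - 3)) = 4749 + 10*(1/29)/14 = 4749 + 10*(1/29)*(1/14) = 4749 + 5/203 = 964052/203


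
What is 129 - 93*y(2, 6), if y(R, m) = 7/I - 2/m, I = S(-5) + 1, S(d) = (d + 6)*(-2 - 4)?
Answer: 1451/5 ≈ 290.20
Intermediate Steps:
S(d) = -36 - 6*d (S(d) = (6 + d)*(-6) = -36 - 6*d)
I = -5 (I = (-36 - 6*(-5)) + 1 = (-36 + 30) + 1 = -6 + 1 = -5)
y(R, m) = -7/5 - 2/m (y(R, m) = 7/(-5) - 2/m = 7*(-⅕) - 2/m = -7/5 - 2/m)
129 - 93*y(2, 6) = 129 - 93*(-7/5 - 2/6) = 129 - 93*(-7/5 - 2*⅙) = 129 - 93*(-7/5 - ⅓) = 129 - 93*(-26/15) = 129 + 806/5 = 1451/5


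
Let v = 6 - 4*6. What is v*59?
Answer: -1062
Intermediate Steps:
v = -18 (v = 6 - 24 = -18)
v*59 = -18*59 = -1062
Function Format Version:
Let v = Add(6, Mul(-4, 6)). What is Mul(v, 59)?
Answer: -1062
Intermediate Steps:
v = -18 (v = Add(6, -24) = -18)
Mul(v, 59) = Mul(-18, 59) = -1062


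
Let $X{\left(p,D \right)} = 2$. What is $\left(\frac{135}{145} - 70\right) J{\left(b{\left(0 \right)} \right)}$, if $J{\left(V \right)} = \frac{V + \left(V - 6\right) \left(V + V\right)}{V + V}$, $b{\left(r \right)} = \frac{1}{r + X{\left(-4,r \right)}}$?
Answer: $\frac{10015}{29} \approx 345.34$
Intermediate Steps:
$b{\left(r \right)} = \frac{1}{2 + r}$ ($b{\left(r \right)} = \frac{1}{r + 2} = \frac{1}{2 + r}$)
$J{\left(V \right)} = \frac{V + 2 V \left(-6 + V\right)}{2 V}$ ($J{\left(V \right)} = \frac{V + \left(-6 + V\right) 2 V}{2 V} = \left(V + 2 V \left(-6 + V\right)\right) \frac{1}{2 V} = \frac{V + 2 V \left(-6 + V\right)}{2 V}$)
$\left(\frac{135}{145} - 70\right) J{\left(b{\left(0 \right)} \right)} = \left(\frac{135}{145} - 70\right) \left(- \frac{11}{2} + \frac{1}{2 + 0}\right) = \left(135 \cdot \frac{1}{145} - 70\right) \left(- \frac{11}{2} + \frac{1}{2}\right) = \left(\frac{27}{29} - 70\right) \left(- \frac{11}{2} + \frac{1}{2}\right) = \left(- \frac{2003}{29}\right) \left(-5\right) = \frac{10015}{29}$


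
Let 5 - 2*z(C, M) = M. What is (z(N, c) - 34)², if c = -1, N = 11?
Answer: 961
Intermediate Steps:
z(C, M) = 5/2 - M/2
(z(N, c) - 34)² = ((5/2 - ½*(-1)) - 34)² = ((5/2 + ½) - 34)² = (3 - 34)² = (-31)² = 961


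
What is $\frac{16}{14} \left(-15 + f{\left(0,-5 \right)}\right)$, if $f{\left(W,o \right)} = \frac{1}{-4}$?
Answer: $- \frac{122}{7} \approx -17.429$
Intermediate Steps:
$f{\left(W,o \right)} = - \frac{1}{4}$
$\frac{16}{14} \left(-15 + f{\left(0,-5 \right)}\right) = \frac{16}{14} \left(-15 - \frac{1}{4}\right) = 16 \cdot \frac{1}{14} \left(- \frac{61}{4}\right) = \frac{8}{7} \left(- \frac{61}{4}\right) = - \frac{122}{7}$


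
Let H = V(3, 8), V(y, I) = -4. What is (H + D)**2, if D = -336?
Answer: 115600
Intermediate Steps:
H = -4
(H + D)**2 = (-4 - 336)**2 = (-340)**2 = 115600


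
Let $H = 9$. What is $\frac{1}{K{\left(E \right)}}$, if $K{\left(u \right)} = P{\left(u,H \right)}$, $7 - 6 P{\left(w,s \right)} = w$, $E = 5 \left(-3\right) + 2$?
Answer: $\frac{3}{10} \approx 0.3$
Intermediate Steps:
$E = -13$ ($E = -15 + 2 = -13$)
$P{\left(w,s \right)} = \frac{7}{6} - \frac{w}{6}$
$K{\left(u \right)} = \frac{7}{6} - \frac{u}{6}$
$\frac{1}{K{\left(E \right)}} = \frac{1}{\frac{7}{6} - - \frac{13}{6}} = \frac{1}{\frac{7}{6} + \frac{13}{6}} = \frac{1}{\frac{10}{3}} = \frac{3}{10}$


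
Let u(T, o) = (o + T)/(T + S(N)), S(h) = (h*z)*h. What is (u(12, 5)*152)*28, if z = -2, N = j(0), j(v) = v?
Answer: 18088/3 ≈ 6029.3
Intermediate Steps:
N = 0
S(h) = -2*h² (S(h) = (h*(-2))*h = (-2*h)*h = -2*h²)
u(T, o) = (T + o)/T (u(T, o) = (o + T)/(T - 2*0²) = (T + o)/(T - 2*0) = (T + o)/(T + 0) = (T + o)/T)
(u(12, 5)*152)*28 = (((12 + 5)/12)*152)*28 = (((1/12)*17)*152)*28 = ((17/12)*152)*28 = (646/3)*28 = 18088/3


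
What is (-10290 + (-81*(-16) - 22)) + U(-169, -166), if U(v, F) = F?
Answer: -9182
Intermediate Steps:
(-10290 + (-81*(-16) - 22)) + U(-169, -166) = (-10290 + (-81*(-16) - 22)) - 166 = (-10290 + (1296 - 22)) - 166 = (-10290 + 1274) - 166 = -9016 - 166 = -9182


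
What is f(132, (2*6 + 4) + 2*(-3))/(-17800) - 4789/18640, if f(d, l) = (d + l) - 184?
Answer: -2111533/8294800 ≈ -0.25456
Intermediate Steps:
f(d, l) = -184 + d + l
f(132, (2*6 + 4) + 2*(-3))/(-17800) - 4789/18640 = (-184 + 132 + ((2*6 + 4) + 2*(-3)))/(-17800) - 4789/18640 = (-184 + 132 + ((12 + 4) - 6))*(-1/17800) - 4789*1/18640 = (-184 + 132 + (16 - 6))*(-1/17800) - 4789/18640 = (-184 + 132 + 10)*(-1/17800) - 4789/18640 = -42*(-1/17800) - 4789/18640 = 21/8900 - 4789/18640 = -2111533/8294800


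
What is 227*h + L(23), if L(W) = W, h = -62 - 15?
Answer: -17456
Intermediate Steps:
h = -77
227*h + L(23) = 227*(-77) + 23 = -17479 + 23 = -17456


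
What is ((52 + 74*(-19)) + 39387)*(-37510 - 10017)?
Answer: -1807594391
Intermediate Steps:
((52 + 74*(-19)) + 39387)*(-37510 - 10017) = ((52 - 1406) + 39387)*(-47527) = (-1354 + 39387)*(-47527) = 38033*(-47527) = -1807594391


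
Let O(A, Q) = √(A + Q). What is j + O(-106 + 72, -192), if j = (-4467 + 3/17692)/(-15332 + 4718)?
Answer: 26343387/62594296 + I*√226 ≈ 0.42086 + 15.033*I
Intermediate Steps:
j = 26343387/62594296 (j = (-4467 + 3*(1/17692))/(-10614) = (-4467 + 3/17692)*(-1/10614) = -79030161/17692*(-1/10614) = 26343387/62594296 ≈ 0.42086)
j + O(-106 + 72, -192) = 26343387/62594296 + √((-106 + 72) - 192) = 26343387/62594296 + √(-34 - 192) = 26343387/62594296 + √(-226) = 26343387/62594296 + I*√226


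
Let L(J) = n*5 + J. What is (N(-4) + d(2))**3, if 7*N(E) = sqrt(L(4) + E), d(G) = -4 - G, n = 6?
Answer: -11124/49 + 5322*sqrt(30)/343 ≈ -142.04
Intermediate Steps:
L(J) = 30 + J (L(J) = 6*5 + J = 30 + J)
N(E) = sqrt(34 + E)/7 (N(E) = sqrt((30 + 4) + E)/7 = sqrt(34 + E)/7)
(N(-4) + d(2))**3 = (sqrt(34 - 4)/7 + (-4 - 1*2))**3 = (sqrt(30)/7 + (-4 - 2))**3 = (sqrt(30)/7 - 6)**3 = (-6 + sqrt(30)/7)**3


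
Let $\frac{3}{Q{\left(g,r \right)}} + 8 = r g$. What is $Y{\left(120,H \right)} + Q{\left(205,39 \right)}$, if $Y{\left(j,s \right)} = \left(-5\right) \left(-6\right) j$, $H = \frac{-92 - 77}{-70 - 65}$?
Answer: $\frac{28753203}{7987} \approx 3600.0$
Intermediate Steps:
$H = \frac{169}{135}$ ($H = - \frac{169}{-135} = \left(-169\right) \left(- \frac{1}{135}\right) = \frac{169}{135} \approx 1.2519$)
$Q{\left(g,r \right)} = \frac{3}{-8 + g r}$ ($Q{\left(g,r \right)} = \frac{3}{-8 + r g} = \frac{3}{-8 + g r}$)
$Y{\left(j,s \right)} = 30 j$
$Y{\left(120,H \right)} + Q{\left(205,39 \right)} = 30 \cdot 120 + \frac{3}{-8 + 205 \cdot 39} = 3600 + \frac{3}{-8 + 7995} = 3600 + \frac{3}{7987} = \frac{28753203}{7987}$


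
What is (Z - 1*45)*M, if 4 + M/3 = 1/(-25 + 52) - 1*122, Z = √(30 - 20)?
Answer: 17005 - 3401*√10/9 ≈ 15810.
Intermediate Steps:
Z = √10 ≈ 3.1623
M = -3401/9 (M = -12 + 3*(1/(-25 + 52) - 1*122) = -12 + 3*(1/27 - 122) = -12 + 3*(-3293/27) = -12 - 3293/9 = -3401/9 ≈ -377.89)
(Z - 1*45)*M = (√10 - 1*45)*(-3401/9) = (√10 - 45)*(-3401/9) = (-45 + √10)*(-3401/9) = 17005 - 3401*√10/9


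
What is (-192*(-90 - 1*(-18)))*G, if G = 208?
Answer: 2875392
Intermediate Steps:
(-192*(-90 - 1*(-18)))*G = -192*(-90 - 1*(-18))*208 = -192*(-90 + 18)*208 = -192*(-72)*208 = 13824*208 = 2875392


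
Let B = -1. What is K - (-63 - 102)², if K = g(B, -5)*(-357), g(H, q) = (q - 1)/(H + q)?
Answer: -27582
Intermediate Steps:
g(H, q) = (-1 + q)/(H + q)
K = -357 (K = ((-1 - 5)/(-1 - 5))*(-357) = (-6/(-6))*(-357) = -⅙*(-6)*(-357) = 1*(-357) = -357)
K - (-63 - 102)² = -357 - (-63 - 102)² = -357 - 1*(-165)² = -357 - 1*27225 = -357 - 27225 = -27582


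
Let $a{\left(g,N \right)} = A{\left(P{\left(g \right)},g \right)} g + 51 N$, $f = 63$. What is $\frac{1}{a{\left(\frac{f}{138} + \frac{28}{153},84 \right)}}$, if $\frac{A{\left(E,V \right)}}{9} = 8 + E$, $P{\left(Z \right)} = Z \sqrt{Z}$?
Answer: $\frac{2691284977719468288}{11653382463188455804157} - \frac{6826517629452 \sqrt{3519782}}{81573677242319190629099} \approx 0.00023079$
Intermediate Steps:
$P{\left(Z \right)} = Z^{\frac{3}{2}}$
$A{\left(E,V \right)} = 72 + 9 E$ ($A{\left(E,V \right)} = 9 \left(8 + E\right) = 72 + 9 E$)
$a{\left(g,N \right)} = 51 N + g \left(72 + 9 g^{\frac{3}{2}}\right)$ ($a{\left(g,N \right)} = \left(72 + 9 g^{\frac{3}{2}}\right) g + 51 N = g \left(72 + 9 g^{\frac{3}{2}}\right) + 51 N = 51 N + g \left(72 + 9 g^{\frac{3}{2}}\right)$)
$\frac{1}{a{\left(\frac{f}{138} + \frac{28}{153},84 \right)}} = \frac{1}{9 \left(\frac{63}{138} + \frac{28}{153}\right)^{\frac{5}{2}} + 51 \cdot 84 + 72 \left(\frac{63}{138} + \frac{28}{153}\right)} = \frac{1}{9 \left(63 \cdot \frac{1}{138} + 28 \cdot \frac{1}{153}\right)^{\frac{5}{2}} + 4284 + 72 \left(63 \cdot \frac{1}{138} + 28 \cdot \frac{1}{153}\right)} = \frac{1}{9 \left(\frac{21}{46} + \frac{28}{153}\right)^{\frac{5}{2}} + 4284 + 72 \left(\frac{21}{46} + \frac{28}{153}\right)} = \frac{1}{9 \left(\frac{4501}{7038}\right)^{\frac{5}{2}} + 4284 + 72 \cdot \frac{4501}{7038}} = \frac{1}{9 \frac{20259001 \sqrt{3519782}}{116205459624} + 4284 + \frac{18004}{391}} = \frac{1}{\frac{20259001 \sqrt{3519782}}{12911717736} + 4284 + \frac{18004}{391}} = \frac{1}{\frac{1693048}{391} + \frac{20259001 \sqrt{3519782}}{12911717736}}$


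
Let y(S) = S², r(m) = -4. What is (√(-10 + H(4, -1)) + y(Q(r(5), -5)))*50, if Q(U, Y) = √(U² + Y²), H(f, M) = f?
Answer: 2050 + 50*I*√6 ≈ 2050.0 + 122.47*I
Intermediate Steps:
(√(-10 + H(4, -1)) + y(Q(r(5), -5)))*50 = (√(-10 + 4) + (√((-4)² + (-5)²))²)*50 = (√(-6) + (√(16 + 25))²)*50 = (I*√6 + (√41)²)*50 = (I*√6 + 41)*50 = (41 + I*√6)*50 = 2050 + 50*I*√6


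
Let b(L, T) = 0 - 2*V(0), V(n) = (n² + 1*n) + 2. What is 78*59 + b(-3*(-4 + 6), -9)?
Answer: 4598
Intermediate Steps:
V(n) = 2 + n + n² (V(n) = (n² + n) + 2 = (n + n²) + 2 = 2 + n + n²)
b(L, T) = -4 (b(L, T) = 0 - 2*(2 + 0 + 0²) = 0 - 2*(2 + 0 + 0) = 0 - 2*2 = 0 - 4 = -4)
78*59 + b(-3*(-4 + 6), -9) = 78*59 - 4 = 4602 - 4 = 4598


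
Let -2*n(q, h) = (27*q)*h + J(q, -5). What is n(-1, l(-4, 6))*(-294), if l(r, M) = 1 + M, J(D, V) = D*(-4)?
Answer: -27195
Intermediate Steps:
J(D, V) = -4*D
n(q, h) = 2*q - 27*h*q/2 (n(q, h) = -((27*q)*h - 4*q)/2 = -(27*h*q - 4*q)/2 = -(-4*q + 27*h*q)/2 = 2*q - 27*h*q/2)
n(-1, l(-4, 6))*(-294) = ((½)*(-1)*(4 - 27*(1 + 6)))*(-294) = ((½)*(-1)*(4 - 27*7))*(-294) = ((½)*(-1)*(4 - 189))*(-294) = ((½)*(-1)*(-185))*(-294) = (185/2)*(-294) = -27195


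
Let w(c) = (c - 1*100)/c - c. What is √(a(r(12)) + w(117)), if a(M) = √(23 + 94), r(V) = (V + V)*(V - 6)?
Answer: √(-177736 + 4563*√13)/39 ≈ 10.297*I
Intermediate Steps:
r(V) = 2*V*(-6 + V) (r(V) = (2*V)*(-6 + V) = 2*V*(-6 + V))
w(c) = -c + (-100 + c)/c (w(c) = (c - 100)/c - c = (-100 + c)/c - c = -c + (-100 + c)/c)
a(M) = 3*√13 (a(M) = √117 = 3*√13)
√(a(r(12)) + w(117)) = √(3*√13 + (1 - 1*117 - 100/117)) = √(3*√13 + (1 - 117 - 100*1/117)) = √(3*√13 + (1 - 117 - 100/117)) = √(3*√13 - 13672/117) = √(-13672/117 + 3*√13)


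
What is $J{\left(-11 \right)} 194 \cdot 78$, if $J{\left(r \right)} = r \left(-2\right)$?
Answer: $332904$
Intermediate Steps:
$J{\left(r \right)} = - 2 r$
$J{\left(-11 \right)} 194 \cdot 78 = \left(-2\right) \left(-11\right) 194 \cdot 78 = 22 \cdot 194 \cdot 78 = 4268 \cdot 78 = 332904$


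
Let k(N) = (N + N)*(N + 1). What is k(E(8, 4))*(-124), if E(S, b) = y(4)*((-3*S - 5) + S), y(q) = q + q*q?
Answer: -43643040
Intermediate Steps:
y(q) = q + q²
E(S, b) = -100 - 40*S (E(S, b) = (4*(1 + 4))*((-3*S - 5) + S) = (4*5)*((-5 - 3*S) + S) = 20*(-5 - 2*S) = -100 - 40*S)
k(N) = 2*N*(1 + N) (k(N) = (2*N)*(1 + N) = 2*N*(1 + N))
k(E(8, 4))*(-124) = (2*(-100 - 40*8)*(1 + (-100 - 40*8)))*(-124) = (2*(-100 - 320)*(1 + (-100 - 320)))*(-124) = (2*(-420)*(1 - 420))*(-124) = (2*(-420)*(-419))*(-124) = 351960*(-124) = -43643040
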